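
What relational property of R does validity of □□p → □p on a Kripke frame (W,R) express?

Suppose □□p→□p is valid. Take Rxy and set V(p)={w : xR²w}. Then □□p at x, so □p at x, so p at y, i.e. ∃z(Rxz∧Rzy).

Density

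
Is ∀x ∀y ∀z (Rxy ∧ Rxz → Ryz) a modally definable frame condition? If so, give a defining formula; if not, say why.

Yes — defined by ◇q → □◇q

Yes: it is the Euclidean property, defined by the 5 schema ◇q → □◇q.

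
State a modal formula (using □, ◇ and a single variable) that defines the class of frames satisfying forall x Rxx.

The condition is reflexivity. The T schema □s → s defines it.
Suppose □s→s is valid. At any x set V(s)={w : Rxw}. Then □s holds at x, so s holds at x, i.e. Rxx.

□s → s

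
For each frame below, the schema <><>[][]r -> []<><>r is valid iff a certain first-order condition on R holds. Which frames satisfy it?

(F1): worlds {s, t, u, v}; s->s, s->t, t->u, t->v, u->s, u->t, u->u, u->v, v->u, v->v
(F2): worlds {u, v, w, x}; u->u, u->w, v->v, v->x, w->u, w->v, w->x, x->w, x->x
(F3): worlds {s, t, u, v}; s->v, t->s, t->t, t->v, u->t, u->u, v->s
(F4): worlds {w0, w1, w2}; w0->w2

This is the axiom for a generalized confluence (Geach) condition; its first-order frame correspondent is forall x forall y forall z ((x R^2 y & xRz) -> exists w (y R^2 w & z R^2 w)).
(F1): ✓.
(F2): ✓.
(F3): fails — sR²s, sRv but no w with sR²w and vR²w.
(F4): ✓.

(F1), (F2), (F4)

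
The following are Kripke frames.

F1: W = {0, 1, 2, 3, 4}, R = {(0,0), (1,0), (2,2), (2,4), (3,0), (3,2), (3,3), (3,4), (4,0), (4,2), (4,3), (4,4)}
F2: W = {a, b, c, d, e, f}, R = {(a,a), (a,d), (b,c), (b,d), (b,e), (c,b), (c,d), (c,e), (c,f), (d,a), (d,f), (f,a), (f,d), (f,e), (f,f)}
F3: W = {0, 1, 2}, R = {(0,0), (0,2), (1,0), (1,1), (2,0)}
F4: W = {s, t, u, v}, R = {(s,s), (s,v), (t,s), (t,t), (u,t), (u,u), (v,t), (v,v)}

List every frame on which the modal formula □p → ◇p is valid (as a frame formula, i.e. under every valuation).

The schema corresponds to seriality: ∀x ∃y Rxy.
F1: satisfies the condition.
F2: fails — world e has no successor.
F3: satisfies the condition.
F4: satisfies the condition.

F1, F3, F4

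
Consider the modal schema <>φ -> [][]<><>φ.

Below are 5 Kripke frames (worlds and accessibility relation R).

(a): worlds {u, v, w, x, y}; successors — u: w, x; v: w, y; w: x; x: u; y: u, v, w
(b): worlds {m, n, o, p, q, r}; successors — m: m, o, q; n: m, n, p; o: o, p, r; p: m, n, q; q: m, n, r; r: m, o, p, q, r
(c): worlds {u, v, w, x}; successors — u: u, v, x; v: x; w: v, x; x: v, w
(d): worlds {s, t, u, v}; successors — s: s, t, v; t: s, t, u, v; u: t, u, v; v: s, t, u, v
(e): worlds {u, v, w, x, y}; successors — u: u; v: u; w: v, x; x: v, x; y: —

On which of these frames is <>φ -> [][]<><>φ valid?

(d)

This is the axiom for a generalized confluence (Geach) condition; its first-order frame correspondent is forall x forall y forall z ((xRy & x R^2 z) -> exists w (y = w & z R^2 w)).
(a): fails — uRw, uR²u but no t with w=t and uR²t.
(b): fails — oRr, oR²n but no w with r=w and nR²w.
(c): fails — uRu, uR²v but no t with u=t and vR²t.
(d): holds.
(e): fails — wRv, wR²u but no t with v=t and uR²t.
Valid on: (d).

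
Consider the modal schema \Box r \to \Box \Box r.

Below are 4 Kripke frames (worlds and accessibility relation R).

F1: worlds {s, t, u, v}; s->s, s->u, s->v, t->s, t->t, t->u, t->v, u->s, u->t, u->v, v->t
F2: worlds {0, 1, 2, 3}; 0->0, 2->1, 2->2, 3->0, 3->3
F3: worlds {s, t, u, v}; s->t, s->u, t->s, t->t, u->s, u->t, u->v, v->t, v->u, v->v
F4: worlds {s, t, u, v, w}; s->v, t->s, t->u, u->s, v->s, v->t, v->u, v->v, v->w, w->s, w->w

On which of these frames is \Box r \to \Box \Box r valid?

F2

This is the axiom for transitivity; its first-order frame correspondent is \forall x \forall y \forall z (Rxy \wedge Ryz \to Rxz).
F1: fails — Rut and Rtu but not Ruu.
F2: condition met.
F3: fails — Ruv and Rvu but not Ruu.
F4: fails — Rus and Rsv but not Ruv.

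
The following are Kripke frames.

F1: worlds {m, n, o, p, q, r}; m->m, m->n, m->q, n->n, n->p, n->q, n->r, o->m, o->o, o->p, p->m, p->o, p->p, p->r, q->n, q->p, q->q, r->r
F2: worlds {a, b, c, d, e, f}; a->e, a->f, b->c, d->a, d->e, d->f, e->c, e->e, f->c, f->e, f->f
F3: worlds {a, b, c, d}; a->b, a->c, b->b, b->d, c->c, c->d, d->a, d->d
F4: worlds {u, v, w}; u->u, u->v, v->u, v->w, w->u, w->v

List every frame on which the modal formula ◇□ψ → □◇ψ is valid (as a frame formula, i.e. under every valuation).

F4

The schema corresponds to convergence: ∀x ∀y ∀z (Rxy ∧ Rxz → ∃w (Ryw ∧ Rzw)).
F1: fails — Rnr and Rnq but r and q have no common successor.
F2: fails — Rbc and Rbc but c and c have no common successor.
F3: fails — Rdd and Rda but d and a have no common successor.
F4: condition met.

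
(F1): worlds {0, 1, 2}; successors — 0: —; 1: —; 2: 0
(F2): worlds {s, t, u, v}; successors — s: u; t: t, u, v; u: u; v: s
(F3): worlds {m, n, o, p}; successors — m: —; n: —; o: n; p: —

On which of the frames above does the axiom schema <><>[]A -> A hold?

(F1), (F3)

Frame correspondent (Sahlqvist): forall x forall y (x R^2 y -> exists w (yRw & x = w)) — i.e. a generalized confluence (Geach) condition.
(F1): satisfies the condition.
(F2): fails — sR²u but no w with uRw and s=w.
(F3): satisfies the condition.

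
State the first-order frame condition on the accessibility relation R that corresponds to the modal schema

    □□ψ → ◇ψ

∀x ∃w (xR²w ∧ xRw)

This is a Sahlqvist (Geach-type) schema ◇^0□^2ψ → □^0◇^1ψ.
Minimal-valuation argument: fix x; take any y with xR^0y and any z with xR^0z. Set V(ψ) to the set of worlds R-reachable from y in exactly 2 steps. Then □^2ψ holds at y, so the antecedent holds at x; validity forces ◇^1ψ at z, giving a w with zR^1w and yR^2w.
First-order correspondent: ∀x ∃w (xR²w ∧ xRw).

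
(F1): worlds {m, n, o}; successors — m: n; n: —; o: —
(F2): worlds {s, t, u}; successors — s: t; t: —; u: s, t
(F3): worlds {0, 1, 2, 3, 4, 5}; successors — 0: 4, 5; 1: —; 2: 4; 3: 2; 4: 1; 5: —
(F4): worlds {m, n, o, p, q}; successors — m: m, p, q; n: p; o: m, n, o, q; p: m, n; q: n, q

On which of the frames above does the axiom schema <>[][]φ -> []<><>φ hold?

(F4)

The schema corresponds to a generalized confluence (Geach) condition: forall x forall y forall z ((xRy & xRz) -> exists w (y R^2 w & z R^2 w)).
(F1): fails — mRn, mRn but no w with nR²w and nR²w.
(F2): fails — sRt, sRt but no w with tR²w and tR²w.
(F3): fails — 0R4, 0R4 but no w with 4R²w and 4R²w.
(F4): condition met.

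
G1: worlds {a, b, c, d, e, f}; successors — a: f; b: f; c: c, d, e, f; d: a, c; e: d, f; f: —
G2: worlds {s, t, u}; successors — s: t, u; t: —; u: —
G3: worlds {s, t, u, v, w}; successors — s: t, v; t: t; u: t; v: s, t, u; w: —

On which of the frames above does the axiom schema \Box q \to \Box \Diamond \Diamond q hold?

G3

Frame correspondent (Sahlqvist): \forall x \forall z (xRz \to \exists w (xRw \wedge z R^2 w)) — i.e. a generalized confluence (Geach) condition.
G1: fails — aRf but no w with aRw and fR²w.
G2: fails — sRt but no w with sRw and tR²w.
G3: condition met.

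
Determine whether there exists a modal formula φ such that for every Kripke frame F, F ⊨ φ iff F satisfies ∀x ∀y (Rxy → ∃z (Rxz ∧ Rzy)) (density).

This is a Sahlqvist condition; the C4 axiom □□r → □r defines it.
Suppose □□r→□r is valid. Take Rxy and set V(r)={w : xR²w}. Then □□r at x, so □r at x, so r at y, i.e. ∃z(Rxz∧Rzy).

Yes — defined by □□r → □r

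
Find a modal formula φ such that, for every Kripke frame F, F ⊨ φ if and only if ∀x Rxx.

□s → s

This is reflexivity; the standard corresponding axiom is T: □s → s.
Suppose □s→s is valid. At any x set V(s)={w : Rxw}. Then □s holds at x, so s holds at x, i.e. Rxx.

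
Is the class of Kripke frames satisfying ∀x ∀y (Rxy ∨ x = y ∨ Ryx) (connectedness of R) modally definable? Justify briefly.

Modal frame validity is preserved under disjoint unions.
Take 4 disjoint single-world reflexive frames: each is trivially connected, but their disjoint union has 4 worlds with no edge between distinct components, so it is not connected.
So the class is not modally definable.

Not definable by any modal formula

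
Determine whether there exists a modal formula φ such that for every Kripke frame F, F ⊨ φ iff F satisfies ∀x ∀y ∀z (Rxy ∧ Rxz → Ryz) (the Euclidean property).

Yes, by ◇r → □◇r

The condition is the Euclidean property. A defining modal formula is ◇r → □◇r.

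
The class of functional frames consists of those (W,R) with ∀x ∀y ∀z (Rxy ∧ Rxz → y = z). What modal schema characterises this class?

This is partial functionality; the standard corresponding axiom is CD: ◇s → □s.
Suppose ◇s→□s is valid. Take Rxy, Rxz and set V(s)={y}. Then ◇s at x, so □s at x, so s at z, i.e. z=y.

◇s → □s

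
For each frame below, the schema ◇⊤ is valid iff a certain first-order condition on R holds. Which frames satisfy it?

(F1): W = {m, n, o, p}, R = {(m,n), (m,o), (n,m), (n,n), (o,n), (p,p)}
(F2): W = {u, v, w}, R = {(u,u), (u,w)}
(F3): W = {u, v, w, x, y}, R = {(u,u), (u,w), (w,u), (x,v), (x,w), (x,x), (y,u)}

The schema corresponds to seriality: ∀x ∃y Rxy.
(F1): holds.
(F2): fails — world v has no successor.
(F3): fails — world v has no successor.

(F1)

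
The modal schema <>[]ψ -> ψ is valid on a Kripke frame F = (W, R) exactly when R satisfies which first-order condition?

Symmetry

This schema is equivalent to the B axiom ψ → □◇ψ.
It corresponds to symmetry: forall x forall y (Rxy -> Ryx).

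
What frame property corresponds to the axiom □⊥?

emptiness of R: ∀x ∀y ¬Rxy

□⊥ is valid iff no world has any successor (otherwise □⊥ fails at any world with one).
The converse is a direct semantic check.
So the correspondent is emptiness of R.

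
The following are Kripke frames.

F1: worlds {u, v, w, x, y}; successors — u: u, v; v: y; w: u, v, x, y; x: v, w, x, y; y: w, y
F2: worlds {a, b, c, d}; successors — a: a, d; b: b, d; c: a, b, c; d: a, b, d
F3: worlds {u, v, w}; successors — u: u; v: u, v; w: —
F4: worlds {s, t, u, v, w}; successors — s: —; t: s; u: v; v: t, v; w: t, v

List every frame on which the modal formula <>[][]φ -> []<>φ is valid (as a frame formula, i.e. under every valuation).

The schema corresponds to a generalized confluence (Geach) condition: forall x forall y forall z ((xRy & xRz) -> exists w (y R^2 w & zRw)).
F1: fails — uRv, uRu but no t with vR²t and uRt.
F2: ✓.
F3: ✓.
F4: fails — tRs, tRs but no w* with sR²w* and sRw*.

F2, F3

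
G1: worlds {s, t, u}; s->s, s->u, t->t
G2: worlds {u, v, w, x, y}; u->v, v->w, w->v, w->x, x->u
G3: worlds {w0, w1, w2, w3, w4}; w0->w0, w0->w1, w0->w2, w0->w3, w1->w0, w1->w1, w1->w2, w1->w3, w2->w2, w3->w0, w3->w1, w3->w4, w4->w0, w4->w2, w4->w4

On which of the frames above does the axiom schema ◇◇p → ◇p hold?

G1

The schema corresponds to transitivity: ∀x ∀y ∀z (Rxy ∧ Ryz → Rxz).
G1: holds.
G2: fails — Ruv and Rvw but not Ruw.
G3: fails — Rw3w1 and Rw1w2 but not Rw3w2.
Valid on: G1.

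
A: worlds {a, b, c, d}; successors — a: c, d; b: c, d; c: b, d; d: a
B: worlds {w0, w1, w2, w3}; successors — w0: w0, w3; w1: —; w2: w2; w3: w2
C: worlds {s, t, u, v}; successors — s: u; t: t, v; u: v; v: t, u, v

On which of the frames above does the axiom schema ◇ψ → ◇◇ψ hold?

The schema corresponds to a generalized confluence (Geach) condition: ∀x ∀y (xRy → ∃w (y = w ∧ xR²w)).
A: fails — aRc but no w with c=w and aR²w.
B: holds.
C: fails — sRu but no w with u=w and sR²w.
Valid on: B.

B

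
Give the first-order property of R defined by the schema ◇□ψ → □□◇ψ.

∀x ∀y ∀z ((xRy ∧ xR²z) → ∃w (yRw ∧ zRw))

This is a Sahlqvist (Geach-type) schema ◇^1□^1ψ → □^2◇^1ψ.
First-order correspondent: ∀x ∀y ∀z ((xRy ∧ xR²z) → ∃w (yRw ∧ zRw)).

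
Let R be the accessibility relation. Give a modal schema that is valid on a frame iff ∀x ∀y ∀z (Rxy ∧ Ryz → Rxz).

□q → □□q

This is transitivity; the standard corresponding axiom is 4: □q → □□q.
Suppose □q→□□q is valid. Take Rxy, Ryz and set V(q)={w : Rxw}. Then □q at x, so □□q at x, so □q at y, so q at z, i.e. Rxz.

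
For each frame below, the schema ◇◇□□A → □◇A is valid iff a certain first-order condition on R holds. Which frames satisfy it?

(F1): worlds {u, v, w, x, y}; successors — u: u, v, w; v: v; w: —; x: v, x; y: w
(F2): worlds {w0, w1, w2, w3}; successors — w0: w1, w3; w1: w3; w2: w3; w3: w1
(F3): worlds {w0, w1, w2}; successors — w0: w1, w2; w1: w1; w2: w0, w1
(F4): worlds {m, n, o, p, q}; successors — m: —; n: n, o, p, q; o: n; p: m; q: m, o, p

(F3)

The schema corresponds to a generalized confluence (Geach) condition: ∀x ∀y ∀z ((xR²y ∧ xRz) → ∃w (yR²w ∧ zRw)).
(F1): fails — uR²u, uRw but no t with uR²t and wRt.
(F2): fails — w0R²w1, w0Rw1 but no w with w1R²w and w1Rw.
(F3): ✓.
(F4): fails — nR²m, nRn but no w with mR²w and nRw.
Valid on: (F3).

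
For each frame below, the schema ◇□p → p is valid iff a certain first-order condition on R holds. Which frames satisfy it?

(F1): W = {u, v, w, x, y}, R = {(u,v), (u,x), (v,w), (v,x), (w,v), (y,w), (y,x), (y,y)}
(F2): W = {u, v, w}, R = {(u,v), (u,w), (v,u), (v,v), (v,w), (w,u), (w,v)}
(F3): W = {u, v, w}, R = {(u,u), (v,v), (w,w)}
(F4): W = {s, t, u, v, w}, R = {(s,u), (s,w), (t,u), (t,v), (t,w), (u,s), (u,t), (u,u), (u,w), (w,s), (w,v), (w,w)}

(F2), (F3)

This is the axiom for symmetry; its first-order frame correspondent is ∀x ∀y (Rxy → Ryx).
(F1): fails — Ruv but not Rvu.
(F2): satisfies the condition.
(F3): satisfies the condition.
(F4): fails — Rtv but not Rvt.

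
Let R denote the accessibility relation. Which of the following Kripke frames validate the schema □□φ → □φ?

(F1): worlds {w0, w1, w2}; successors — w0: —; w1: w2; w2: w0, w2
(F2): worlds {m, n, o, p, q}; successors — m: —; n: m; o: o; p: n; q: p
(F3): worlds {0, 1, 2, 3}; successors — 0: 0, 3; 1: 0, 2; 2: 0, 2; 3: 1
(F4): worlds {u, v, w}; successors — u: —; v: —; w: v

The schema corresponds to density: ∀x ∀y (Rxy → ∃z (Rxz ∧ Rzy)).
(F1): ✓.
(F2): fails — Rnm but no z with Rnz and Rzm.
(F3): fails — R31 but no z with R3z and Rz1.
(F4): fails — Rwv but no z with Rwz and Rzv.

(F1)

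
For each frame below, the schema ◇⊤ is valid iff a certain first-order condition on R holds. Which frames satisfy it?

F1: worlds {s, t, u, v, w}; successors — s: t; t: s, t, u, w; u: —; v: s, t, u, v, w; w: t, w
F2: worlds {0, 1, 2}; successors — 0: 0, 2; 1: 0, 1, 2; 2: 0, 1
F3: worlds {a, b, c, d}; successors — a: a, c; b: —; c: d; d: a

The schema corresponds to seriality: ∀x ∃y Rxy.
F1: fails — world u has no successor.
F2: holds.
F3: fails — world b has no successor.

F2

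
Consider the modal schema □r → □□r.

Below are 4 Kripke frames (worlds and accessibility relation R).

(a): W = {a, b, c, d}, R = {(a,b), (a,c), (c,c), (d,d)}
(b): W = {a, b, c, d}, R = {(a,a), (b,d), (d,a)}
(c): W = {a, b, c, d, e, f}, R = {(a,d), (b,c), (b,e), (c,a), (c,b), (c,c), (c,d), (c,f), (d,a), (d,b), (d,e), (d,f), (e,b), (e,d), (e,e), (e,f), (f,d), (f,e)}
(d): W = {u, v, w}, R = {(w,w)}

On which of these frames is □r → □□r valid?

(a), (d)

The schema corresponds to transitivity: ∀x ∀y ∀z (Rxy ∧ Ryz → Rxz).
(a): ✓.
(b): fails — Rbd and Rda but not Rba.
(c): fails — Rbc and Rcd but not Rbd.
(d): ✓.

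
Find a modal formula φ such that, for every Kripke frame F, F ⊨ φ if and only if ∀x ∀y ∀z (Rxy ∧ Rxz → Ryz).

◇ψ → □◇ψ

A defining formula is ◇ψ → □◇ψ (the 5 axiom).
Suppose ◇ψ→□◇ψ is valid. Take Rxy, Rxz and set V(ψ)={y}. Then ◇ψ at x, so □◇ψ at x, so ◇ψ at z, so some w with Rzw has ψ; w=y, i.e. Rzy. By symmetry of the argument, Ryz.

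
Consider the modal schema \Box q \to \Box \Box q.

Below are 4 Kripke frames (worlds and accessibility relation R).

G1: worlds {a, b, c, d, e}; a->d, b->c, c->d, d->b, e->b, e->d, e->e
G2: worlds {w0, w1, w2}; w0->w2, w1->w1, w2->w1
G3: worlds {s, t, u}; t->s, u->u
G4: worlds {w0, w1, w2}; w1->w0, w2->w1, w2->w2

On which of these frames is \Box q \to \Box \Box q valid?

G3

Frame correspondent (Sahlqvist): \forall x \forall y \forall z (Rxy \wedge Ryz \to Rxz) — i.e. transitivity.
G1: fails — Rbc and Rcd but not Rbd.
G2: fails — Rw0w2 and Rw2w1 but not Rw0w1.
G3: satisfies the condition.
G4: fails — Rw2w1 and Rw1w0 but not Rw2w0.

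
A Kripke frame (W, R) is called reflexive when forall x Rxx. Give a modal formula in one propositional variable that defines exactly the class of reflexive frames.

A defining formula is □ψ → ψ (the T axiom).
Suppose □ψ→ψ is valid. At any x set V(ψ)={w : Rxw}. Then □ψ holds at x, so ψ holds at x, i.e. Rxx.

□ψ → ψ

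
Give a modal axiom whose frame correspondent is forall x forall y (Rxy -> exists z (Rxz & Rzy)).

□□s → □s

This is density; the standard corresponding axiom is C4: □□s → □s.
Suppose □□s→□s is valid. Take Rxy and set V(s)={w : xR²w}. Then □□s at x, so □s at x, so s at y, i.e. ∃z(Rxz∧Rzy).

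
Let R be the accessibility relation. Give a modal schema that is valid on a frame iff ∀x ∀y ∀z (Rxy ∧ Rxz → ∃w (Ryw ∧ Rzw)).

◇□ψ → □◇ψ

The condition is convergence. The .2 schema ◇□ψ → □◇ψ defines it.
Suppose ◇□ψ→□◇ψ is valid. Take Rxy, Rxz and set V(ψ)={w : Ryw}. Then □ψ at y so ◇□ψ at x, so □◇ψ at x, so ◇ψ at z, giving w with Rzw and Ryw.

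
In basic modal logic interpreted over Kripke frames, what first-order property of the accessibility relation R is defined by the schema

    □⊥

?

□⊥ is valid iff no world has any successor (otherwise □⊥ fails at any world with one).
Conversely, on a frame with emptiness of R the schema holds at every world under every valuation.
So the correspondent is emptiness of R.

emptiness of R: ∀x ∀y ¬Rxy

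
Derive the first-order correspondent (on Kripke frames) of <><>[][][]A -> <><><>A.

forall x forall y (x R^2 y -> exists w (y R^3 w & x R^3 w))

This is a Sahlqvist (Geach-type) schema ◇^2□^3A → □^0◇^3A.
First-order correspondent: forall x forall y (x R^2 y -> exists w (y R^3 w & x R^3 w)).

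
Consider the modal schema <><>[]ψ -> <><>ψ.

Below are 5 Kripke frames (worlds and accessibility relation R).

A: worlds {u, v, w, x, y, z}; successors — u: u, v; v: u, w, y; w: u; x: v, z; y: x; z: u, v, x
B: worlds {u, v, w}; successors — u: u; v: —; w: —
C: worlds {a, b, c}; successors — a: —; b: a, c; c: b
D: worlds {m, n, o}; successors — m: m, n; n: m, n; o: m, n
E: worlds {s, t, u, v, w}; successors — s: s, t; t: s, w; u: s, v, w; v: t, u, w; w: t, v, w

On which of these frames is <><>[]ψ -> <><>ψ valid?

Frame correspondent (Sahlqvist): forall x forall y (x R^2 y -> exists w (yRw & x R^2 w)) — i.e. a generalized confluence (Geach) condition.
A: fails — uR²y but no t with yRt and uR²t.
B: satisfies the condition.
C: fails — bR²b but no w with bRw and bR²w.
D: satisfies the condition.
E: satisfies the condition.
Valid on: B, D, E.

B, D, E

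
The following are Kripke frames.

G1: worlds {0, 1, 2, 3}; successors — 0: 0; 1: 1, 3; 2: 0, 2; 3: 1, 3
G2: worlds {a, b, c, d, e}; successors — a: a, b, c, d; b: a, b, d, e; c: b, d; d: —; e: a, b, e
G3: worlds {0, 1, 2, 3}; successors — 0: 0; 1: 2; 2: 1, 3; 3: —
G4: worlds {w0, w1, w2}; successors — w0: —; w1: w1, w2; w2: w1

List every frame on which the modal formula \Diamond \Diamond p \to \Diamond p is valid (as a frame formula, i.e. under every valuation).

This is the axiom for transitivity; its first-order frame correspondent is \forall x \forall y \forall z (Rxy \wedge Ryz \to Rxz).
G1: ✓.
G2: fails — Reb and Rbd but not Red.
G3: fails — R12 and R23 but not R13.
G4: fails — Rw2w1 and Rw1w2 but not Rw2w2.

G1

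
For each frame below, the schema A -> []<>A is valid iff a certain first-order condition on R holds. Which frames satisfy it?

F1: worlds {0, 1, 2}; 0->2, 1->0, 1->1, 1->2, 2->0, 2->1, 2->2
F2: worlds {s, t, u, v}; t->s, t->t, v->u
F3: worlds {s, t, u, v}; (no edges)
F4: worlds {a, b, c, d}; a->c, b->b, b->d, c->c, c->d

This is the axiom for symmetry; its first-order frame correspondent is forall x forall y (Rxy -> Ryx).
F1: fails — R10 but not R01.
F2: fails — Rvu but not Ruv.
F3: satisfies the condition.
F4: fails — Rcd but not Rdc.

F3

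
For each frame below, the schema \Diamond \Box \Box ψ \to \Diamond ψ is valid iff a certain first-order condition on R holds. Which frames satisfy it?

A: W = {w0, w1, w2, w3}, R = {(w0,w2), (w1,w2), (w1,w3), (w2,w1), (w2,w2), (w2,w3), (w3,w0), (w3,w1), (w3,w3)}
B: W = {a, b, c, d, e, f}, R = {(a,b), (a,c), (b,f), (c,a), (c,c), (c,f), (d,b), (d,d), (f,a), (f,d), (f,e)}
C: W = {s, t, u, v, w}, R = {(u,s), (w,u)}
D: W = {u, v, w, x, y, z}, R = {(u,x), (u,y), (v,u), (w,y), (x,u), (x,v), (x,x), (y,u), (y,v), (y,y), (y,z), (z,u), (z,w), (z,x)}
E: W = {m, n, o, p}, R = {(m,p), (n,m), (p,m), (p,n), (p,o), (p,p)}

This is the axiom for a generalized confluence (Geach) condition; its first-order frame correspondent is \forall x \forall y (xRy \to \exists w (y R^2 w \wedge xRw)).
A: ✓.
B: fails — aRb but no w with bR²w and aRw.
C: fails — uRs but no w* with sR²w* and uRw*.
D: ✓.
E: fails — pRo but no w with oR²w and pRw.

A, D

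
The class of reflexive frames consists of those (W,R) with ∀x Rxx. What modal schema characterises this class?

□s → s

A defining formula is □s → s (the T axiom).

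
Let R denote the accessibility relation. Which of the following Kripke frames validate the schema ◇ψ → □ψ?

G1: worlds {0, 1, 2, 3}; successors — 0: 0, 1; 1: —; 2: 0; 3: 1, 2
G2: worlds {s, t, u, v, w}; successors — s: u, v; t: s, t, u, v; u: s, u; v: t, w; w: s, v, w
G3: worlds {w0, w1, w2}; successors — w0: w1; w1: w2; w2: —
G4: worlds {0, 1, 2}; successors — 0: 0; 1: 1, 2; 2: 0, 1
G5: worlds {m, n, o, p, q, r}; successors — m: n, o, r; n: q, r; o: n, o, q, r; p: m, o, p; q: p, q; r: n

G3

The schema corresponds to partial functionality: ∀x ∀y ∀z (Rxy ∧ Rxz → y = z).
G1: fails — 0 sees both 0 and 1.
G2: fails — s sees both u and v.
G3: satisfies the condition.
G4: fails — 1 sees both 1 and 2.
G5: fails — m sees both n and o.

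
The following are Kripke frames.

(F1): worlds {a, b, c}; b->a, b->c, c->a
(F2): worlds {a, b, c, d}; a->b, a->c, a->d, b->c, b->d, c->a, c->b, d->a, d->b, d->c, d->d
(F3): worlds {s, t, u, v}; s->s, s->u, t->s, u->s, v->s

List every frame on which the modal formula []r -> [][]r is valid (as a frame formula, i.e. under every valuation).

This is the axiom for transitivity; its first-order frame correspondent is forall x forall y forall z (Rxy & Ryz -> Rxz).
(F1): ✓.
(F2): fails — Rbc and Rcb but not Rbb.
(F3): fails — Rus and Rsu but not Ruu.

(F1)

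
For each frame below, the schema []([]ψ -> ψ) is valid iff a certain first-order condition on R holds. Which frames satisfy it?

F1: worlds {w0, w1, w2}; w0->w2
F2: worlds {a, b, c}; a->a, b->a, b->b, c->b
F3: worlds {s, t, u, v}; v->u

The schema corresponds to shift-reflexivity: forall x forall y (Rxy -> Ryy).
F1: fails — Rw0w2 but not Rw2w2.
F2: condition met.
F3: fails — Rvu but not Ruu.

F2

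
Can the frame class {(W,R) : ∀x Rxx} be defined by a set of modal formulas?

Yes — defined by □q → q

This is a Sahlqvist condition; the T axiom □q → q defines it.
Suppose □q→q is valid. At any x set V(q)={w : Rxw}. Then □q holds at x, so q holds at x, i.e. Rxx.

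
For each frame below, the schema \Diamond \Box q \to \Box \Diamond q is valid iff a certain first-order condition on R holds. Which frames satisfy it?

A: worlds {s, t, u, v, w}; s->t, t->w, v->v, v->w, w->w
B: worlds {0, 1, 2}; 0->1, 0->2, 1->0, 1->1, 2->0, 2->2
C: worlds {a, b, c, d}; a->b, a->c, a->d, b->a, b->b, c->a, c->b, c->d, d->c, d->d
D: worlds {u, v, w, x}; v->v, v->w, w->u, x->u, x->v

A, B

This is the axiom for convergence; its first-order frame correspondent is \forall x \forall y \forall z (Rxy \wedge Rxz \to \exists w (Ryw \wedge Rzw)).
A: satisfies the condition.
B: satisfies the condition.
C: fails — Rab and Rad but b and d have no common successor.
D: fails — Rvv and Rvw but v and w have no common successor.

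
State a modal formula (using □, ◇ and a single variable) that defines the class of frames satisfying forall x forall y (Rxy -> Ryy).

The condition is shift-reflexivity. The T□ schema □(□p → p) defines it.
Suppose □(□p→p) is valid. Take Rxy and set V(p)={w : Ryw}. Then at y, □p holds; since □(□p→p) at x, □p→p at y, so p at y, i.e. Ryy.

□(□p → p)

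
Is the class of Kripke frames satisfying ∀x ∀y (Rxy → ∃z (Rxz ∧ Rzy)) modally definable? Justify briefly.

Yes: it is density, defined by the C4 schema □□q → □q.

Yes — defined by □□q → □q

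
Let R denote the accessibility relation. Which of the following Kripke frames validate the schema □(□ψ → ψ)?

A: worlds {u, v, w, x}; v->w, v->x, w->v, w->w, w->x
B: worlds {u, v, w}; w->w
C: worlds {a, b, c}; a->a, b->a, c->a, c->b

This is the axiom for shift-reflexivity; its first-order frame correspondent is ∀x ∀y (Rxy → Ryy).
A: fails — Rwx but not Rxx.
B: satisfies the condition.
C: fails — Rcb but not Rbb.
Valid on: B.

B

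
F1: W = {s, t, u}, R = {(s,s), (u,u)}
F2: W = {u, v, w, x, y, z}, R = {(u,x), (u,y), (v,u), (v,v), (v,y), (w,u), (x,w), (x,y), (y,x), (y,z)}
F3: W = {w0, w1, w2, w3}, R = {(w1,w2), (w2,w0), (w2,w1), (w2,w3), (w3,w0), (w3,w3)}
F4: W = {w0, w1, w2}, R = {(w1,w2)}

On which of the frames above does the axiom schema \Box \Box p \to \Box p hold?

F1

The schema corresponds to density: \forall x \forall y (Rxy \to \exists z (Rxz \wedge Rzy)).
F1: satisfies the condition.
F2: fails — Rxw but no t with Rxt and Rtw.
F3: fails — Rw1w2 but no z with Rw1z and Rzw2.
F4: fails — Rw1w2 but no z with Rw1z and Rzw2.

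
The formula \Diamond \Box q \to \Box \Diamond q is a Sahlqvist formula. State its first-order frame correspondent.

Suppose ◇□q→□◇q is valid. Take Rxy, Rxz and set V(q)={w : Ryw}. Then □q at y so ◇□q at x, so □◇q at x, so ◇q at z, giving w with Rzw and Ryw.
Conversely, on a frame with convergence the schema holds at every world under every valuation.
Frame condition: \forall x \forall y \forall z (Rxy \wedge Rxz \to \exists w (Ryw \wedge Rzw)).

convergence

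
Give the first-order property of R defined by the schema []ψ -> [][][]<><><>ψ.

forall x forall z (x R^3 z -> exists w (xRw & z R^3 w))

This is a Sahlqvist (Geach-type) schema ◇^0□^1ψ → □^3◇^3ψ.
First-order correspondent: forall x forall z (x R^3 z -> exists w (xRw & z R^3 w)).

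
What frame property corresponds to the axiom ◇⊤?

◇⊤ holds at w iff w has a successor, so frame-validity of ◇⊤ is exactly seriality. Equivalently via □p → ◇p:
Suppose □p→◇p is valid. At any x set V(p)=W. Then □p at x, so ◇p at x, so x has a successor.
Conversely, on a frame with seriality the schema holds at every world under every valuation.
Frame condition: ∀x ∃y Rxy.

seriality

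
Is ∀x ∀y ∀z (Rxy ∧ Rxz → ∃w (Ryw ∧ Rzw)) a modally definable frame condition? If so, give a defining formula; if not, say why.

Definable; ◇□p → □◇p defines it

Yes: it is convergence, defined by the .2 schema ◇□p → □◇p.
Suppose ◇□p→□◇p is valid. Take Rxy, Rxz and set V(p)={w : Ryw}. Then □p at y so ◇□p at x, so □◇p at x, so ◇p at z, giving w with Rzw and Ryw.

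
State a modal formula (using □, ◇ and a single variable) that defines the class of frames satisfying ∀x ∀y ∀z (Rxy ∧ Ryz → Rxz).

The condition is transitivity. The 4 schema □r → □□r defines it.
Suppose □r→□□r is valid. Take Rxy, Ryz and set V(r)={w : Rxw}. Then □r at x, so □□r at x, so □r at y, so r at z, i.e. Rxz.

□r → □□r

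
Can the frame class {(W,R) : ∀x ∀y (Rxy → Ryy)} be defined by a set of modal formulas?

Yes — defined by □(□r → r)

This is a Sahlqvist condition; the T□ axiom □(□r → r) defines it.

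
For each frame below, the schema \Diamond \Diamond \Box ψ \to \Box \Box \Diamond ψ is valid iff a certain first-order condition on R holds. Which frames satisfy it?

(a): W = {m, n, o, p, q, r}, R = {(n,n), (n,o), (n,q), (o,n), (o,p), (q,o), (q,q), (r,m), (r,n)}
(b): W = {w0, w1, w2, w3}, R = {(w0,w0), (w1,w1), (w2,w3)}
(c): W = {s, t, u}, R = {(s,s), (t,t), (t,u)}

(b)

Frame correspondent (Sahlqvist): \forall x \forall y \forall z ((x R^2 y \wedge x R^2 z) \to \exists w (yRw \wedge zRw)) — i.e. a generalized confluence (Geach) condition.
(a): fails — nR²n, nR²p but no w with nRw and pRw.
(b): holds.
(c): fails — tR²t, tR²u but no w with tRw and uRw.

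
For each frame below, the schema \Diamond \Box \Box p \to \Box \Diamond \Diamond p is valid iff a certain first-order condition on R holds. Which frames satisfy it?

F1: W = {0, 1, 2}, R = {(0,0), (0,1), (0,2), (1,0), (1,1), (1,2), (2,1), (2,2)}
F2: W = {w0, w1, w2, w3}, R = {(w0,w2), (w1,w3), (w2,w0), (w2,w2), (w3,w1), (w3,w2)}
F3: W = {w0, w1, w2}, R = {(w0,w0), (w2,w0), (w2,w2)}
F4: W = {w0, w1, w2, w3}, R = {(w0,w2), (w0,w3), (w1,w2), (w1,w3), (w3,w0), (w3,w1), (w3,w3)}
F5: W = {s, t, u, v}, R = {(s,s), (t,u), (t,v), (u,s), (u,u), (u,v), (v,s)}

Frame correspondent (Sahlqvist): \forall x \forall y \forall z ((xRy \wedge xRz) \to \exists w (y R^2 w \wedge z R^2 w)) — i.e. a generalized confluence (Geach) condition.
F1: ✓.
F2: ✓.
F3: ✓.
F4: fails — w0Rw2, w0Rw2 but no w with w2R²w and w2R²w.
F5: ✓.

F1, F2, F3, F5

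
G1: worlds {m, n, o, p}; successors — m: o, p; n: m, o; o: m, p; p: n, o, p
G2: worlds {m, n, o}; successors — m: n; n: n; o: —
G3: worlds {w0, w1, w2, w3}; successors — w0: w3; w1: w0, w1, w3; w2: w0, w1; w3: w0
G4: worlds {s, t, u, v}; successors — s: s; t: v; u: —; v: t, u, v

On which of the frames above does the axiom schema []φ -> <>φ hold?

G1, G3

The schema corresponds to seriality: forall x exists y Rxy.
G1: condition met.
G2: fails — world o has no successor.
G3: condition met.
G4: fails — world u has no successor.
Valid on: G1, G3.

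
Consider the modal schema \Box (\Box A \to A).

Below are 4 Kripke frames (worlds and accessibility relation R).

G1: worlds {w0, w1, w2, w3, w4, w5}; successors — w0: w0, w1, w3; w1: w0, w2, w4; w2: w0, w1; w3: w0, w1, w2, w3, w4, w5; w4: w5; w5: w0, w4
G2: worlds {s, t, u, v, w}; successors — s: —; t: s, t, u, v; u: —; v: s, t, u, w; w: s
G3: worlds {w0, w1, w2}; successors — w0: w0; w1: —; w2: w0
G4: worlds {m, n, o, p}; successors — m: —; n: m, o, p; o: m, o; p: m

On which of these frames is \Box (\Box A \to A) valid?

The schema corresponds to shift-reflexivity: \forall x \forall y (Rxy \to Ryy).
G1: fails — Rw1w2 but not Rw2w2.
G2: fails — Rtv but not Rvv.
G3: ✓.
G4: fails — Rom but not Rmm.

G3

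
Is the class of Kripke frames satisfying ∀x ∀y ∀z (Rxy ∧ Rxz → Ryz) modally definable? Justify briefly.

This is a Sahlqvist condition; the 5 axiom ◇q → □◇q defines it.
Suppose ◇q→□◇q is valid. Take Rxy, Rxz and set V(q)={y}. Then ◇q at x, so □◇q at x, so ◇q at z, so some w with Rzw has q; w=y, i.e. Rzy. By symmetry of the argument, Ryz.

Yes — defined by ◇q → □◇q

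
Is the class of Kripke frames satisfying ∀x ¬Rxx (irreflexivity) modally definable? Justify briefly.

No — not modally definable

Any modally definable frame class is closed under surjective bounded morphisms.
The 3-cycle (worlds 0,1,2 with 0→1→2→0) is irreflexive, and the map sending every world to a single reflexive point • is a surjective bounded morphism (forth: every edge maps to (•,•); back: every world has a successor). So any modal formula valid on the 3-cycle is also valid on the reflexive point, which is not irreflexive.
So no modal formula (or set of formulas) defines exactly the irreflexive frames.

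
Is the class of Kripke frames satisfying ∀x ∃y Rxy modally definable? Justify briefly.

Yes — defined by □r → ◇r

The condition is seriality. A defining modal formula is □r → ◇r.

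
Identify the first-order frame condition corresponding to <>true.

Seriality

This is a form of the D axiom.
It corresponds to seriality: forall x exists y Rxy.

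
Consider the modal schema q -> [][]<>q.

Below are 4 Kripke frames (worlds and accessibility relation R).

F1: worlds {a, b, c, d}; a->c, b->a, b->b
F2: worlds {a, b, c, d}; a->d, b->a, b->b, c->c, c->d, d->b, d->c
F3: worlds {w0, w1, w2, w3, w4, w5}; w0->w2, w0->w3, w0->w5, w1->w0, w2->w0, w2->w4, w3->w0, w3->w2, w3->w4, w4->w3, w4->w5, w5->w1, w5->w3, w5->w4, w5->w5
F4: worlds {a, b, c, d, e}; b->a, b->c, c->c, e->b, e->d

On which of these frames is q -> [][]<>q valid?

The schema corresponds to a generalized confluence (Geach) condition: forall x forall z (x R^2 z -> exists w (x = w & zRw)).
F1: fails — bR²a but no w with b=w and aRw.
F2: fails — aR²c but no w with a=w and cRw.
F3: fails — w0R²w0 but no w with w0=w and w0Rw.
F4: fails — bR²c but no w with b=w and cRw.

none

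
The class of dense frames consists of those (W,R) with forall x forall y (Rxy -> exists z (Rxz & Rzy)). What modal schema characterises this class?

□□q → □q

This is density; the standard corresponding axiom is C4: □□q → □q.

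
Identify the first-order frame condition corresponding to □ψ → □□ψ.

transitivity: ∀x ∀y ∀z (Rxy ∧ Ryz → Rxz)

This is the 4 axiom.
Its frame correspondent is transitivity — ∀x ∀y ∀z (Rxy ∧ Ryz → Rxz).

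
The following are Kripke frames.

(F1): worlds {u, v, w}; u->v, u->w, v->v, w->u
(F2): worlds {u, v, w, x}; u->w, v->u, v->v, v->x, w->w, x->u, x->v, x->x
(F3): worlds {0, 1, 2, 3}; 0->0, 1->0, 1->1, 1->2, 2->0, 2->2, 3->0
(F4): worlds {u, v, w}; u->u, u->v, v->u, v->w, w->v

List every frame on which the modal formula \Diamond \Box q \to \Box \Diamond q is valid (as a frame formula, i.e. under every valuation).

(F3), (F4)

Frame correspondent (Sahlqvist): \forall x \forall y \forall z (Rxy \wedge Rxz \to \exists w (Ryw \wedge Rzw)) — i.e. convergence.
(F1): fails — Ruv and Ruw but v and w have no common successor.
(F2): fails — Rvv and Rvu but v and u have no common successor.
(F3): satisfies the condition.
(F4): satisfies the condition.
Valid on: (F3), (F4).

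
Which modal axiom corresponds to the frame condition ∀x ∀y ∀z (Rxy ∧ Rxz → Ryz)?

The condition is the Euclidean property. The 5 schema ◇ψ → □◇ψ defines it.
Suppose ◇ψ→□◇ψ is valid. Take Rxy, Rxz and set V(ψ)={y}. Then ◇ψ at x, so □◇ψ at x, so ◇ψ at z, so some w with Rzw has ψ; w=y, i.e. Rzy. By symmetry of the argument, Ryz.

◇ψ → □◇ψ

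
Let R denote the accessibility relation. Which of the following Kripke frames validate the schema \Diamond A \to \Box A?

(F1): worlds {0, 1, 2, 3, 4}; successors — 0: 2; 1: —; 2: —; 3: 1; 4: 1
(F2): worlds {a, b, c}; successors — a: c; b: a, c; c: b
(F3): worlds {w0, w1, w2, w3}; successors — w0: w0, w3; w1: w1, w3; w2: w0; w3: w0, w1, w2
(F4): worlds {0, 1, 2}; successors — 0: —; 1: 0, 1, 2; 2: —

(F1)

This is the axiom for partial functionality; its first-order frame correspondent is \forall x \forall y \forall z (Rxy \wedge Rxz \to y = z).
(F1): satisfies the condition.
(F2): fails — b sees both a and c.
(F3): fails — w0 sees both w0 and w3.
(F4): fails — 1 sees both 0 and 1.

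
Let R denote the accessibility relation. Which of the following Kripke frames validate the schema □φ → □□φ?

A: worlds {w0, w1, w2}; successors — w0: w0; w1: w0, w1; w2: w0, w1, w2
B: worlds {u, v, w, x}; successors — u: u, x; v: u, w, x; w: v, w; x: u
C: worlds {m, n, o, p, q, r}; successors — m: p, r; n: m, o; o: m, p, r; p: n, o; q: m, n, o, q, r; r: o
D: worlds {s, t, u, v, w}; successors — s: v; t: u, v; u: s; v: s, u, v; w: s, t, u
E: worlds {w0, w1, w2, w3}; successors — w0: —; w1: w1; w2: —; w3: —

A, E

The schema corresponds to transitivity: ∀x ∀y ∀z (Rxy ∧ Ryz → Rxz).
A: satisfies the condition.
B: fails — Rvw and Rwv but not Rvv.
C: fails — Rop and Rpn but not Ron.
D: fails — Rwt and Rtv but not Rwv.
E: satisfies the condition.
Valid on: A, E.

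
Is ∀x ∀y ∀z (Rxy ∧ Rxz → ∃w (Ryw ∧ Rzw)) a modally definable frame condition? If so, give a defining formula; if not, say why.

Definable; ◇□q → □◇q defines it

The condition is convergence. A defining modal formula is ◇□q → □◇q.
Suppose ◇□q→□◇q is valid. Take Rxy, Rxz and set V(q)={w : Ryw}. Then □q at y so ◇□q at x, so □◇q at x, so ◇q at z, giving w with Rzw and Ryw.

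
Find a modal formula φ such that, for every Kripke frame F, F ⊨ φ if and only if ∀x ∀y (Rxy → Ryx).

A defining formula is q → □◇q (the B axiom).
Suppose q→□◇q is valid. Take Rxy and set V(q)={x}. Then q at x, so □◇q at x, so ◇q at y, so some z with Ryz has q; z=x, i.e. Ryx.

q → □◇q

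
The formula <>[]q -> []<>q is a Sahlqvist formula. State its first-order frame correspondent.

Suppose ◇□q→□◇q is valid. Take Rxy, Rxz and set V(q)={w : Ryw}. Then □q at y so ◇□q at x, so □◇q at x, so ◇q at z, giving w with Rzw and Ryw.

convergence: forall x forall y forall z (Rxy & Rxz -> exists w (Ryw & Rzw))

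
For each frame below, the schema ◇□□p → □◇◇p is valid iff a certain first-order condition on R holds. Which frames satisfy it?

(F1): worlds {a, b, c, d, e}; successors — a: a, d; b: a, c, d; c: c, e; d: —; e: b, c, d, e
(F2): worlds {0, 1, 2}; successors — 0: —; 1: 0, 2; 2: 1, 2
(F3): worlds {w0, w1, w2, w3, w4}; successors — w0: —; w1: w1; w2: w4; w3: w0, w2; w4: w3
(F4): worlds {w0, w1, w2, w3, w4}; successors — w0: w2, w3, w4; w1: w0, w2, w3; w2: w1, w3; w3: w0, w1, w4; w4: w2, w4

(F4)

Frame correspondent (Sahlqvist): ∀x ∀y ∀z ((xRy ∧ xRz) → ∃w (yR²w ∧ zR²w)) — i.e. a generalized confluence (Geach) condition.
(F1): fails — aRa, aRd but no w with aR²w and dR²w.
(F2): fails — 1R0, 1R0 but no w with 0R²w and 0R²w.
(F3): fails — w3Rw0, w3Rw0 but no w with w0R²w and w0R²w.
(F4): condition met.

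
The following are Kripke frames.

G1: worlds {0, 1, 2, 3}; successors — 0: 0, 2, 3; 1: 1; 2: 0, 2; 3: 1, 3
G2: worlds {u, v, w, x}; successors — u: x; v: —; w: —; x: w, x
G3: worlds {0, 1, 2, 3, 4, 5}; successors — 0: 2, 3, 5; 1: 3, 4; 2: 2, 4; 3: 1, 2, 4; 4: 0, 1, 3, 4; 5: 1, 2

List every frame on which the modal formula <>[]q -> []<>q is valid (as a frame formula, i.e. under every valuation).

The schema corresponds to convergence: forall x forall y forall z (Rxy & Rxz -> exists w (Ryw & Rzw)).
G1: fails — R02 and R03 but 2 and 3 have no common successor.
G2: fails — Rxw and Rxw but w and w have no common successor.
G3: condition met.
Valid on: G3.

G3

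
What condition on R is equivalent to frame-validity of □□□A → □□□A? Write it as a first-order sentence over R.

∀x ∀z (xR³z → ∃w (xR³w ∧ z = w))

This is a Sahlqvist (Geach-type) schema ◇^0□^3A → □^3◇^0A.
First-order correspondent: ∀x ∀z (xR³z → ∃w (xR³w ∧ z = w)).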